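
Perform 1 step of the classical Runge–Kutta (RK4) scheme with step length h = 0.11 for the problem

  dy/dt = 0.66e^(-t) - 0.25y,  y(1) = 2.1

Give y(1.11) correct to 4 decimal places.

RK4: k1 = f(t_n, y_n); k2 = f(t_n + h/2, y_n + (h/2)·k1); k3 = f(t_n + h/2, y_n + (h/2)·k2); k4 = f(t_n + h, y_n + h·k3); y_{n+1} = y_n + (h/6)·(k1 + 2k2 + 2k3 + k4).
t=1.000000, y=2.100000:
  k1 = f(1.000000, 2.100000) = -0.282200
  k2 = f(1.055000, 2.084479) = -0.291313
  k3 = f(1.055000, 2.083978) = -0.291187
  k4 = f(1.110000, 2.067969) = -0.299483
  y ← 2.100000 + (0.11/6)·(k1 + 2k2 + 2k3 + k4) = 2.067977
y(1.11) ≈ 2.0680

2.0680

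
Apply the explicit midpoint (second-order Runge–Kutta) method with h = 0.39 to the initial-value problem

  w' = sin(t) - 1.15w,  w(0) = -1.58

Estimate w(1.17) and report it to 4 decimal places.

-0.0259

Midpoint: k1 = f(t_n, w_n); k2 = f(t_n + h/2, w_n + (h/2)·k1); w_{n+1} = w_n + h·k2.
t=0.000000, w=-1.580000:
  k1 = f(0.000000, -1.580000) = 1.817000
  k2 = f(0.195000, -1.225685) = 1.603304
  w ← -1.580000 + 0.39·1.603304 = -0.954711
t=0.390000, w=-0.954711:
  k1 = f(0.390000, -0.954711) = 1.478106
  k2 = f(0.585000, -0.666481) = 1.318652
  w ← -0.954711 + 0.39·1.318652 = -0.440437
t=0.780000, w=-0.440437:
  k1 = f(0.780000, -0.440437) = 1.209782
  k2 = f(0.975000, -0.204530) = 1.062911
  w ← -0.440437 + 0.39·1.062911 = -0.025902
w(1.17) ≈ -0.0259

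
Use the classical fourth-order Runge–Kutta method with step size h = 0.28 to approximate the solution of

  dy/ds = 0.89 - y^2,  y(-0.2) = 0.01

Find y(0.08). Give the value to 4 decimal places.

RK4: k1 = f(s_n, y_n); k2 = f(s_n + h/2, y_n + (h/2)·k1); k3 = f(s_n + h/2, y_n + (h/2)·k2); k4 = f(s_n + h, y_n + h·k3); y_{n+1} = y_n + (h/6)·(k1 + 2k2 + 2k3 + k4).
s=-0.200000, y=0.010000:
  k1 = f(-0.200000, 0.010000) = 0.889900
  k2 = f(-0.060000, 0.134586) = 0.871887
  k3 = f(-0.060000, 0.132064) = 0.872559
  k4 = f(0.080000, 0.254317) = 0.825323
  y ← 0.010000 + (0.28/6)·(k1 + 2k2 + 2k3 + k4) = 0.252859
y(0.08) ≈ 0.2529

0.2529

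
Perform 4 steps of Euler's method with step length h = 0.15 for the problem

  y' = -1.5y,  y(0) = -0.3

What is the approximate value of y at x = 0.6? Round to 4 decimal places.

-0.1082

Euler: y_{n+1} = y_n + h·f(x_n, y_n).
x=0.000000, y=-0.300000: f=0.450000 → y ← -0.300000 + 0.15·0.450000 = -0.232500
x=0.150000, y=-0.232500: f=0.348750 → y ← -0.232500 + 0.15·0.348750 = -0.180188
x=0.300000, y=-0.180188: f=0.270281 → y ← -0.180188 + 0.15·0.270281 = -0.139645
x=0.450000, y=-0.139645: f=0.209468 → y ← -0.139645 + 0.15·0.209468 = -0.108225
y(0.6) ≈ -0.1082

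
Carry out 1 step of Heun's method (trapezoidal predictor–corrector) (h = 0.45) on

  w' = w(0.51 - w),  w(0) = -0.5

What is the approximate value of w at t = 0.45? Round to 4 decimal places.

Heun: k1 = f(t_n, w_n); k2 = f(t_n + h, w_n + h·k1); w_{n+1} = w_n + (h/2)·(k1 + k2).
t=0.000000, w=-0.500000:
  k1 = f(0.000000, -0.500000) = -0.505000
  k2 = f(0.450000, -0.727250) = -0.899790
  w ← -0.500000 + (0.45/2)·(-0.505000 + (-0.899790)) = -0.816078
w(0.45) ≈ -0.8161

-0.8161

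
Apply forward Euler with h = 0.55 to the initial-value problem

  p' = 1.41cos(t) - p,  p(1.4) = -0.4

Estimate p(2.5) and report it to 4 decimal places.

Euler: p_{n+1} = p_n + h·f(t_n, p_n).
t=1.400000, p=-0.400000: f=0.639654 → p ← -0.400000 + 0.55·0.639654 = -0.048190
t=1.950000, p=-0.048190: f=-0.473764 → p ← -0.048190 + 0.55·(-0.473764) = -0.308761
p(2.5) ≈ -0.3088

-0.3088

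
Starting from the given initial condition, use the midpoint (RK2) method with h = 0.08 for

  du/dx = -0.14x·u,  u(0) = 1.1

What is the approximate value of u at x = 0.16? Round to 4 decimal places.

Midpoint: k1 = f(x_n, u_n); k2 = f(x_n + h/2, u_n + (h/2)·k1); u_{n+1} = u_n + h·k2.
x=0.000000, u=1.100000:
  k1 = f(0.000000, 1.100000) = 0.000000
  k2 = f(0.040000, 1.100000) = -0.006160
  u ← 1.100000 + 0.08·(-0.006160) = 1.099507
x=0.080000, u=1.099507:
  k1 = f(0.080000, 1.099507) = -0.012314
  k2 = f(0.120000, 1.099015) = -0.018463
  u ← 1.099507 + 0.08·(-0.018463) = 1.098030
u(0.16) ≈ 1.0980

1.0980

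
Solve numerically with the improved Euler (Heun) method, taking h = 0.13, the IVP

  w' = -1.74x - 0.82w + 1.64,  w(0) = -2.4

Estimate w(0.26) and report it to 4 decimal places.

Heun: k1 = f(x_n, w_n); k2 = f(x_n + h, w_n + h·k1); w_{n+1} = w_n + (h/2)·(k1 + k2).
x=0.000000, w=-2.400000:
  k1 = f(0.000000, -2.400000) = 3.608000
  k2 = f(0.130000, -1.930960) = 2.997187
  w ← -2.400000 + (0.13/2)·(3.608000 + 2.997187) = -1.970663
x=0.130000, w=-1.970663:
  k1 = f(0.130000, -1.970663) = 3.029744
  k2 = f(0.260000, -1.576796) = 2.480573
  w ← -1.970663 + (0.13/2)·(3.029744 + 2.480573) = -1.612492
w(0.26) ≈ -1.6125

-1.6125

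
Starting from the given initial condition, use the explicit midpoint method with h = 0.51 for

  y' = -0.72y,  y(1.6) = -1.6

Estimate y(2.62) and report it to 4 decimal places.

-0.7845

Midpoint: k1 = f(s_n, y_n); k2 = f(s_n + h/2, y_n + (h/2)·k1); y_{n+1} = y_n + h·k2.
s=1.600000, y=-1.600000:
  k1 = f(1.600000, -1.600000) = 1.152000
  k2 = f(1.855000, -1.306240) = 0.940493
  y ← -1.600000 + 0.51·0.940493 = -1.120349
s=2.110000, y=-1.120349:
  k1 = f(2.110000, -1.120349) = 0.806651
  k2 = f(2.365000, -0.914653) = 0.658550
  y ← -1.120349 + 0.51·0.658550 = -0.784488
y(2.62) ≈ -0.7845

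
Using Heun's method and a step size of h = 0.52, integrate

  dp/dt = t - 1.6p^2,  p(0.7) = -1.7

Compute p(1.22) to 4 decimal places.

Heun: k1 = f(t_n, p_n); k2 = f(t_n + h, p_n + h·k1); p_{n+1} = p_n + (h/2)·(k1 + k2).
t=0.700000, p=-1.700000:
  k1 = f(0.700000, -1.700000) = -3.924000
  k2 = f(1.220000, -3.740480) = -21.165905
  p ← -1.700000 + (0.52/2)·(-3.924000 + (-21.165905)) = -8.223375
p(1.22) ≈ -8.2234

-8.2234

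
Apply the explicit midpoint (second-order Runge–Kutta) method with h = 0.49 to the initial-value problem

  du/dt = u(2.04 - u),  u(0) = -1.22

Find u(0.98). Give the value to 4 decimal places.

-161.2844

Midpoint: k1 = f(t_n, u_n); k2 = f(t_n + h/2, u_n + (h/2)·k1); u_{n+1} = u_n + h·k2.
t=0.000000, u=-1.220000:
  k1 = f(0.000000, -1.220000) = -3.977200
  k2 = f(0.245000, -2.194414) = -9.292057
  u ← -1.220000 + 0.49·(-9.292057) = -5.773108
t=0.490000, u=-5.773108:
  k1 = f(0.490000, -5.773108) = -45.105918
  k2 = f(0.735000, -16.824058) = -317.370005
  u ← -5.773108 + 0.49·(-317.370005) = -161.284410
u(0.98) ≈ -161.2844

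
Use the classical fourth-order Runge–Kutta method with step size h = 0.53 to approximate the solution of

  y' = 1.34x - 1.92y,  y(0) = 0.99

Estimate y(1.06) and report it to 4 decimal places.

RK4: k1 = f(x_n, y_n); k2 = f(x_n + h/2, y_n + (h/2)·k1); k3 = f(x_n + h/2, y_n + (h/2)·k2); k4 = f(x_n + h, y_n + h·k3); y_{n+1} = y_n + (h/6)·(k1 + 2k2 + 2k3 + k4).
x=0.000000, y=0.990000:
  k1 = f(0.000000, 0.990000) = -1.900800
  k2 = f(0.265000, 0.486288) = -0.578573
  k3 = f(0.265000, 0.836678) = -1.251322
  k4 = f(0.530000, 0.326799) = 0.082745
  y ← 0.990000 + (0.53/6)·(k1 + 2k2 + 2k3 + k4) = 0.506124
x=0.530000, y=0.506124:
  k1 = f(0.530000, 0.506124) = -0.261558
  k2 = f(0.795000, 0.436811) = 0.226623
  k3 = f(0.795000, 0.566179) = -0.021763
  k4 = f(1.060000, 0.494589) = 0.470789
  y ← 0.506124 + (0.53/6)·(k1 + 2k2 + 2k3 + k4) = 0.560798
y(1.06) ≈ 0.5608

0.5608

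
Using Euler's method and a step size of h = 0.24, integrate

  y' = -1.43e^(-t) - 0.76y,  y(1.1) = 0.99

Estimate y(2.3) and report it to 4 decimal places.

Euler: y_{n+1} = y_n + h·f(t_n, y_n).
t=1.100000, y=0.990000: f=-1.228406 → y ← 0.990000 + 0.24·(-1.228406) = 0.695183
t=1.340000, y=0.695183: f=-0.902778 → y ← 0.695183 + 0.24·(-0.902778) = 0.478516
t=1.580000, y=0.478516: f=-0.658216 → y ← 0.478516 + 0.24·(-0.658216) = 0.320544
t=1.820000, y=0.320544: f=-0.475310 → y ← 0.320544 + 0.24·(-0.475310) = 0.206469
t=2.060000, y=0.206469: f=-0.339176 → y ← 0.206469 + 0.24·(-0.339176) = 0.125067
y(2.3) ≈ 0.1251

0.1251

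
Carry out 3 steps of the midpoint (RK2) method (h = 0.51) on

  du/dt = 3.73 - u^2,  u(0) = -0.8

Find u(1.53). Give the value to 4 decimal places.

1.5805

Midpoint: k1 = f(t_n, u_n); k2 = f(t_n + h/2, u_n + (h/2)·k1); u_{n+1} = u_n + h·k2.
t=0.000000, u=-0.800000:
  k1 = f(0.000000, -0.800000) = 3.090000
  k2 = f(0.255000, -0.012050) = 3.729855
  u ← -0.800000 + 0.51·3.729855 = 1.102226
t=0.510000, u=1.102226:
  k1 = f(0.510000, 1.102226) = 2.515098
  k2 = f(0.765000, 1.743576) = 0.689943
  u ← 1.102226 + 0.51·0.689943 = 1.454097
t=1.020000, u=1.454097:
  k1 = f(1.020000, 1.454097) = 1.615602
  k2 = f(1.275000, 1.866075) = 0.247762
  u ← 1.454097 + 0.51·0.247762 = 1.580456
u(1.53) ≈ 1.5805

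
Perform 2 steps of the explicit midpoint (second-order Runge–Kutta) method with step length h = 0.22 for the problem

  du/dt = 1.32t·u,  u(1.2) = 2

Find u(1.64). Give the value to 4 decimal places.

Midpoint: k1 = f(t_n, u_n); k2 = f(t_n + h/2, u_n + (h/2)·k1); u_{n+1} = u_n + h·k2.
t=1.200000, u=2.000000:
  k1 = f(1.200000, 2.000000) = 3.168000
  k2 = f(1.310000, 2.348480) = 4.060992
  u ← 2.000000 + 0.22·4.060992 = 2.893418
t=1.420000, u=2.893418:
  k1 = f(1.420000, 2.893418) = 5.423423
  k2 = f(1.530000, 3.489995) = 7.048393
  u ← 2.893418 + 0.22·7.048393 = 4.444065
u(1.64) ≈ 4.4441

4.4441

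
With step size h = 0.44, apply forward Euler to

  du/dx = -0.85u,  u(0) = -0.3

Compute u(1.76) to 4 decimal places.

Euler: u_{n+1} = u_n + h·f(x_n, u_n).
x=0.000000, u=-0.300000: f=0.255000 → u ← -0.300000 + 0.44·0.255000 = -0.187800
x=0.440000, u=-0.187800: f=0.159630 → u ← -0.187800 + 0.44·0.159630 = -0.117563
x=0.880000, u=-0.117563: f=0.099928 → u ← -0.117563 + 0.44·0.099928 = -0.073594
x=1.320000, u=-0.073594: f=0.062555 → u ← -0.073594 + 0.44·0.062555 = -0.046070
u(1.76) ≈ -0.0461

-0.0461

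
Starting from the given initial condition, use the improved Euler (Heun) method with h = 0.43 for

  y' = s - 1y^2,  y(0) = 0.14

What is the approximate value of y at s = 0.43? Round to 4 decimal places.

0.2245

Heun: k1 = f(s_n, y_n); k2 = f(s_n + h, y_n + h·k1); y_{n+1} = y_n + (h/2)·(k1 + k2).
s=0.000000, y=0.140000:
  k1 = f(0.000000, 0.140000) = -0.019600
  k2 = f(0.430000, 0.131572) = 0.412689
  y ← 0.140000 + (0.43/2)·(-0.019600 + 0.412689) = 0.224514
y(0.43) ≈ 0.2245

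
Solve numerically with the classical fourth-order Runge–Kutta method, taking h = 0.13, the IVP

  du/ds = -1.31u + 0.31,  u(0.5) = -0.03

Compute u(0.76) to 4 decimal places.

RK4: k1 = f(s_n, u_n); k2 = f(s_n + h/2, u_n + (h/2)·k1); k3 = f(s_n + h/2, u_n + (h/2)·k2); k4 = f(s_n + h, u_n + h·k3); u_{n+1} = u_n + (h/6)·(k1 + 2k2 + 2k3 + k4).
s=0.500000, u=-0.030000:
  k1 = f(0.500000, -0.030000) = 0.349300
  k2 = f(0.565000, -0.007295) = 0.319557
  k3 = f(0.565000, -0.009229) = 0.322090
  k4 = f(0.630000, 0.011872) = 0.294448
  u ← -0.030000 + (0.13/6)·(k1 + 2k2 + 2k3 + k4) = 0.011753
s=0.630000, u=0.011753:
  k1 = f(0.630000, 0.011753) = 0.294604
  k2 = f(0.695000, 0.030902) = 0.269519
  k3 = f(0.695000, 0.029271) = 0.271655
  k4 = f(0.760000, 0.047068) = 0.248341
  u ← 0.011753 + (0.13/6)·(k1 + 2k2 + 2k3 + k4) = 0.046967
u(0.76) ≈ 0.0470

0.0470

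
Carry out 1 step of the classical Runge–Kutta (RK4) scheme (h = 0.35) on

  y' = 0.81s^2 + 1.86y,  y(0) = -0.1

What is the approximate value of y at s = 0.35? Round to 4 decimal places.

-0.1779

RK4: k1 = f(s_n, y_n); k2 = f(s_n + h/2, y_n + (h/2)·k1); k3 = f(s_n + h/2, y_n + (h/2)·k2); k4 = f(s_n + h, y_n + h·k3); y_{n+1} = y_n + (h/6)·(k1 + 2k2 + 2k3 + k4).
s=0.000000, y=-0.100000:
  k1 = f(0.000000, -0.100000) = -0.186000
  k2 = f(0.175000, -0.132550) = -0.221737
  k3 = f(0.175000, -0.138804) = -0.233369
  k4 = f(0.350000, -0.181679) = -0.238698
  y ← -0.100000 + (0.35/6)·(k1 + 2k2 + 2k3 + k4) = -0.177870
y(0.35) ≈ -0.1779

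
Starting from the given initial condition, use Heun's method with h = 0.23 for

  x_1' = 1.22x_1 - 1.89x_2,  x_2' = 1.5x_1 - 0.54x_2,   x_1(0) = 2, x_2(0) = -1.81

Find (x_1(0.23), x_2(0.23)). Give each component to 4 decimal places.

Heun on (x_1,x_2): k1 = f(x_n, state_n); k2 = f(x_n + h, state_n + h·k1); state_{n+1} = state_n + (h/2)·(k1 + k2).
0.000000: (2.000000, -1.810000)
  k1 = (5.860900, 3.977400)
  predictor → (3.348007, -0.895198)
  k2 = (5.776493, 5.505417)
  → (3.338300, -0.719476)
(x_1(0.23), x_2(0.23)) ≈ (3.3383, -0.7195)

3.3383, -0.7195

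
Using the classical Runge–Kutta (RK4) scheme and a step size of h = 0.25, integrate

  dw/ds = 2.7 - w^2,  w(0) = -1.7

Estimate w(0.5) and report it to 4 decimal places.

-1.9586

RK4: k1 = f(s_n, w_n); k2 = f(s_n + h/2, w_n + (h/2)·k1); k3 = f(s_n + h/2, w_n + (h/2)·k2); k4 = f(s_n + h, w_n + h·k3); w_{n+1} = w_n + (h/6)·(k1 + 2k2 + 2k3 + k4).
s=0.000000, w=-1.700000:
  k1 = f(0.000000, -1.700000) = -0.190000
  k2 = f(0.125000, -1.723750) = -0.271314
  k3 = f(0.125000, -1.733914) = -0.306459
  k4 = f(0.250000, -1.776615) = -0.456360
  w ← -1.700000 + (0.25/6)·(k1 + 2k2 + 2k3 + k4) = -1.775079
s=0.250000, w=-1.775079:
  k1 = f(0.250000, -1.775079) = -0.450907
  k2 = f(0.375000, -1.831443) = -0.654182
  k3 = f(0.375000, -1.856852) = -0.747900
  k4 = f(0.500000, -1.962054) = -1.149657
  w ← -1.775079 + (0.25/6)·(k1 + 2k2 + 2k3 + k4) = -1.958610
w(0.5) ≈ -1.9586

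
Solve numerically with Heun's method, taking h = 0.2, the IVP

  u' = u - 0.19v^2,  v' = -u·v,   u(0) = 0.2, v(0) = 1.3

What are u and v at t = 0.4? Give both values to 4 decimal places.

Heun on (u,v): k1 = f(t_n, state_n); k2 = f(t_n + h, state_n + h·k1); state_{n+1} = state_n + (h/2)·(k1 + k2).
0.000000: (0.200000, 1.300000)
  k1 = (-0.121100, -0.260000)
  predictor → (0.175780, 1.248000)
  k2 = (-0.120146, -0.219373)
  → (0.175875, 1.252063)
0.200000: (0.175875, 1.252063)
  k1 = (-0.121980, -0.220207)
  predictor → (0.151479, 1.208021)
  k2 = (-0.125791, -0.182990)
  → (0.151098, 1.211743)
(u(0.4), v(0.4)) ≈ (0.1511, 1.2117)

0.1511, 1.2117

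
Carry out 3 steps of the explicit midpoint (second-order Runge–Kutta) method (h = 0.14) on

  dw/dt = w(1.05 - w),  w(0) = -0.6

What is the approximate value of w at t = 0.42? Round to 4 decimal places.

-1.3357

Midpoint: k1 = f(t_n, w_n); k2 = f(t_n + h/2, w_n + (h/2)·k1); w_{n+1} = w_n + h·k2.
t=0.000000, w=-0.600000:
  k1 = f(0.000000, -0.600000) = -0.990000
  k2 = f(0.070000, -0.669300) = -1.150727
  w ← -0.600000 + 0.14·(-1.150727) = -0.761102
t=0.140000, w=-0.761102:
  k1 = f(0.140000, -0.761102) = -1.378433
  k2 = f(0.210000, -0.857592) = -1.635936
  w ← -0.761102 + 0.14·(-1.635936) = -0.990133
t=0.280000, w=-0.990133:
  k1 = f(0.280000, -0.990133) = -2.020003
  k2 = f(0.350000, -1.131533) = -2.468477
  w ← -0.990133 + 0.14·(-2.468477) = -1.335720
w(0.42) ≈ -1.3357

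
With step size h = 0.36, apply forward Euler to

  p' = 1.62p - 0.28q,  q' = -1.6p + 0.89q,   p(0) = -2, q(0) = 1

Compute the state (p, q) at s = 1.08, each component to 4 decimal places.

Euler on (p,q): p_{n+1} = p_n + h·p', q_{n+1} = q_n + h·q'.
0.000000: (-2.000000, 1.000000); f=(-3.520000, 4.090000) → (-3.267200, 2.472400)
0.360000: (-3.267200, 2.472400); f=(-5.985136, 7.427956) → (-5.421849, 5.146464)
0.720000: (-5.421849, 5.146464); f=(-10.224405, 13.255311) → (-9.102635, 9.918376)
(p(1.08), q(1.08)) ≈ (-9.1026, 9.9184)

-9.1026, 9.9184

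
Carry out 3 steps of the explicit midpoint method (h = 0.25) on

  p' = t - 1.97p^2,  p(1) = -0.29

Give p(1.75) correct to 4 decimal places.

Midpoint: k1 = f(t_n, p_n); k2 = f(t_n + h/2, p_n + (h/2)·k1); p_{n+1} = p_n + h·k2.
t=1.000000, p=-0.290000:
  k1 = f(1.000000, -0.290000) = 0.834323
  k2 = f(1.125000, -0.185710) = 1.057059
  p ← -0.290000 + 0.25·1.057059 = -0.025735
t=1.250000, p=-0.025735:
  k1 = f(1.250000, -0.025735) = 1.248695
  k2 = f(1.375000, 0.130352) = 1.341527
  p ← -0.025735 + 0.25·1.341527 = 0.309646
t=1.500000, p=0.309646:
  k1 = f(1.500000, 0.309646) = 1.311115
  k2 = f(1.625000, 0.473536) = 1.183255
  p ← 0.309646 + 0.25·1.183255 = 0.605460
p(1.75) ≈ 0.6055

0.6055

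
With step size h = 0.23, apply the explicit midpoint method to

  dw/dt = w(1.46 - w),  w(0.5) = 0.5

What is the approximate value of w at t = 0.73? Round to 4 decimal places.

0.6155

Midpoint: k1 = f(t_n, w_n); k2 = f(t_n + h/2, w_n + (h/2)·k1); w_{n+1} = w_n + h·k2.
t=0.500000, w=0.500000:
  k1 = f(0.500000, 0.500000) = 0.480000
  k2 = f(0.615000, 0.555200) = 0.502345
  w ← 0.500000 + 0.23·0.502345 = 0.615539
w(0.73) ≈ 0.6155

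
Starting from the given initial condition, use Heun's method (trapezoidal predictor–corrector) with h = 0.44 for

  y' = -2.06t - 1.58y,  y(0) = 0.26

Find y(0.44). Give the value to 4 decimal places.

Heun: k1 = f(t_n, y_n); k2 = f(t_n + h, y_n + h·k1); y_{n+1} = y_n + (h/2)·(k1 + k2).
t=0.000000, y=0.260000:
  k1 = f(0.000000, 0.260000) = -0.410800
  k2 = f(0.440000, 0.079248) = -1.031612
  y ← 0.260000 + (0.44/2)·(-0.410800 + (-1.031612)) = -0.057331
y(0.44) ≈ -0.0573

-0.0573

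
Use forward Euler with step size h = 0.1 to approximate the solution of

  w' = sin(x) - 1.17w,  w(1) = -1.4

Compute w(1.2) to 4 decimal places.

-0.9281

Euler: w_{n+1} = w_n + h·f(x_n, w_n).
x=1.000000, w=-1.400000: f=2.479471 → w ← -1.400000 + 0.1·2.479471 = -1.152053
x=1.100000, w=-1.152053: f=2.239109 → w ← -1.152053 + 0.1·2.239109 = -0.928142
w(1.2) ≈ -0.9281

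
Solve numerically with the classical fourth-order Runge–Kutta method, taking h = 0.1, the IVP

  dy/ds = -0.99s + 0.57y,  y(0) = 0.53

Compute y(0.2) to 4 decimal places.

0.5734

RK4: k1 = f(s_n, y_n); k2 = f(s_n + h/2, y_n + (h/2)·k1); k3 = f(s_n + h/2, y_n + (h/2)·k2); k4 = f(s_n + h, y_n + h·k3); y_{n+1} = y_n + (h/6)·(k1 + 2k2 + 2k3 + k4).
s=0.000000, y=0.530000:
  k1 = f(0.000000, 0.530000) = 0.302100
  k2 = f(0.050000, 0.545105) = 0.261210
  k3 = f(0.050000, 0.543060) = 0.260044
  k4 = f(0.100000, 0.556004) = 0.217923
  y ← 0.530000 + (0.1/6)·(k1 + 2k2 + 2k3 + k4) = 0.556042
s=0.100000, y=0.556042:
  k1 = f(0.100000, 0.556042) = 0.217944
  k2 = f(0.150000, 0.566939) = 0.174655
  k3 = f(0.150000, 0.564775) = 0.173422
  k4 = f(0.200000, 0.573384) = 0.128829
  y ← 0.556042 + (0.1/6)·(k1 + 2k2 + 2k3 + k4) = 0.573424
y(0.2) ≈ 0.5734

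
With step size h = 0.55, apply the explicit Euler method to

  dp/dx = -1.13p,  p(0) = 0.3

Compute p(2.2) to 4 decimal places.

Euler: p_{n+1} = p_n + h·f(x_n, p_n).
x=0.000000, p=0.300000: f=-0.339000 → p ← 0.300000 + 0.55·(-0.339000) = 0.113550
x=0.550000, p=0.113550: f=-0.128311 → p ← 0.113550 + 0.55·(-0.128311) = 0.042979
x=1.100000, p=0.042979: f=-0.048566 → p ← 0.042979 + 0.55·(-0.048566) = 0.016267
x=1.650000, p=0.016267: f=-0.018382 → p ← 0.016267 + 0.55·(-0.018382) = 0.006157
p(2.2) ≈ 0.0062

0.0062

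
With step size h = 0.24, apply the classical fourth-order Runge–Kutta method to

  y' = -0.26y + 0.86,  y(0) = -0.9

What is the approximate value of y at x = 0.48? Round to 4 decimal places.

-0.4063

RK4: k1 = f(x_n, y_n); k2 = f(x_n + h/2, y_n + (h/2)·k1); k3 = f(x_n + h/2, y_n + (h/2)·k2); k4 = f(x_n + h, y_n + h·k3); y_{n+1} = y_n + (h/6)·(k1 + 2k2 + 2k3 + k4).
x=0.000000, y=-0.900000:
  k1 = f(0.000000, -0.900000) = 1.094000
  k2 = f(0.120000, -0.768720) = 1.059867
  k3 = f(0.120000, -0.772816) = 1.060932
  k4 = f(0.240000, -0.645376) = 1.027798
  y ← -0.900000 + (0.24/6)·(k1 + 2k2 + 2k3 + k4) = -0.645464
x=0.240000, y=-0.645464:
  k1 = f(0.240000, -0.645464) = 1.027821
  k2 = f(0.360000, -0.522126) = 0.995753
  k3 = f(0.360000, -0.525974) = 0.996753
  k4 = f(0.480000, -0.406243) = 0.965623
  y ← -0.645464 + (0.24/6)·(k1 + 2k2 + 2k3 + k4) = -0.406326
y(0.48) ≈ -0.4063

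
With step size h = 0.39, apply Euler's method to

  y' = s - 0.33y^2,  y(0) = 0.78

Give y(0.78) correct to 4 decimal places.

Euler: y_{n+1} = y_n + h·f(s_n, y_n).
s=0.000000, y=0.780000: f=-0.200772 → y ← 0.780000 + 0.39·(-0.200772) = 0.701699
s=0.390000, y=0.701699: f=0.227514 → y ← 0.701699 + 0.39·0.227514 = 0.790429
y(0.78) ≈ 0.7904

0.7904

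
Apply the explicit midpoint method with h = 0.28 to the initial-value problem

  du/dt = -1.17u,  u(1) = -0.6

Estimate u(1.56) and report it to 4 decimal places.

-0.3163

Midpoint: k1 = f(t_n, u_n); k2 = f(t_n + h/2, u_n + (h/2)·k1); u_{n+1} = u_n + h·k2.
t=1.000000, u=-0.600000:
  k1 = f(1.000000, -0.600000) = 0.702000
  k2 = f(1.140000, -0.501720) = 0.587012
  u ← -0.600000 + 0.28·0.587012 = -0.435637
t=1.280000, u=-0.435637:
  k1 = f(1.280000, -0.435637) = 0.509695
  k2 = f(1.420000, -0.364279) = 0.426207
  u ← -0.435637 + 0.28·0.426207 = -0.316299
u(1.56) ≈ -0.3163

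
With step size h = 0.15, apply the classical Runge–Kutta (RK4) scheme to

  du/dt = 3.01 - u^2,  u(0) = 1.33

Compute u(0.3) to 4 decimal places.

RK4: k1 = f(t_n, u_n); k2 = f(t_n + h/2, u_n + (h/2)·k1); k3 = f(t_n + h/2, u_n + (h/2)·k2); k4 = f(t_n + h, u_n + h·k3); u_{n+1} = u_n + (h/6)·(k1 + 2k2 + 2k3 + k4).
t=0.000000, u=1.330000:
  k1 = f(0.000000, 1.330000) = 1.241100
  k2 = f(0.075000, 1.423083) = 0.984836
  k3 = f(0.075000, 1.403863) = 1.039169
  k4 = f(0.150000, 1.485875) = 0.802174
  u ← 1.330000 + (0.15/6)·(k1 + 2k2 + 2k3 + k4) = 1.482282
t=0.150000, u=1.482282:
  k1 = f(0.150000, 1.482282) = 0.812840
  k2 = f(0.225000, 1.543245) = 0.628395
  k3 = f(0.225000, 1.529412) = 0.670900
  k4 = f(0.300000, 1.582917) = 0.504373
  u ← 1.482282 + (0.15/6)·(k1 + 2k2 + 2k3 + k4) = 1.580177
u(0.3) ≈ 1.5802

1.5802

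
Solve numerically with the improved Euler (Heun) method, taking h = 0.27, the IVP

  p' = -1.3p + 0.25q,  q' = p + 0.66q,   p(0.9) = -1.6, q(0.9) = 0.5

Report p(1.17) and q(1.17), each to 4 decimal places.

Heun on (p,q): k1 = f(t_n, state_n); k2 = f(t_n + h, state_n + h·k1); state_{n+1} = state_n + (h/2)·(k1 + k2).
0.900000: (-1.600000, 0.500000)
  k1 = (2.205000, -1.270000)
  predictor → (-1.004650, 0.157100)
  k2 = (1.345320, -0.900964)
  → (-1.120707, 0.206920)
(p(1.17), q(1.17)) ≈ (-1.1207, 0.2069)

-1.1207, 0.2069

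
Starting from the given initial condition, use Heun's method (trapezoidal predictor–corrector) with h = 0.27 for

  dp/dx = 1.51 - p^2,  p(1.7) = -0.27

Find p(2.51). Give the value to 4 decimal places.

Heun: k1 = f(x_n, p_n); k2 = f(x_n + h, p_n + h·k1); p_{n+1} = p_n + (h/2)·(k1 + k2).
x=1.700000, p=-0.270000:
  k1 = f(1.700000, -0.270000) = 1.437100
  k2 = f(1.970000, 0.118017) = 1.496072
  p ← -0.270000 + (0.27/2)·(1.437100 + 1.496072) = 0.125978
x=1.970000, p=0.125978:
  k1 = f(1.970000, 0.125978) = 1.494129
  k2 = f(2.240000, 0.529393) = 1.229743
  p ← 0.125978 + (0.27/2)·(1.494129 + 1.229743) = 0.493701
x=2.240000, p=0.493701:
  k1 = f(2.240000, 0.493701) = 1.266259
  k2 = f(2.510000, 0.835591) = 0.811788
  p ← 0.493701 + (0.27/2)·(1.266259 + 0.811788) = 0.774237
p(2.51) ≈ 0.7742

0.7742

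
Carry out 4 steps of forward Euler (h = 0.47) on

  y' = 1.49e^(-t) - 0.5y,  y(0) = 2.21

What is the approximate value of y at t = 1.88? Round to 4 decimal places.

1.7068

Euler: y_{n+1} = y_n + h·f(t_n, y_n).
t=0.000000, y=2.210000: f=0.385000 → y ← 2.210000 + 0.47·0.385000 = 2.390950
t=0.470000, y=2.390950: f=-0.264222 → y ← 2.390950 + 0.47·(-0.264222) = 2.266766
t=0.940000, y=2.266766: f=-0.551347 → y ← 2.266766 + 0.47·(-0.551347) = 2.007633
t=1.410000, y=2.007633: f=-0.640043 → y ← 2.007633 + 0.47·(-0.640043) = 1.706812
y(1.88) ≈ 1.7068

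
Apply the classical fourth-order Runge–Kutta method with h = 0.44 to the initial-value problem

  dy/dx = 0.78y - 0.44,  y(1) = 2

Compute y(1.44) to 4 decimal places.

2.5879

RK4: k1 = f(x_n, y_n); k2 = f(x_n + h/2, y_n + (h/2)·k1); k3 = f(x_n + h/2, y_n + (h/2)·k2); k4 = f(x_n + h, y_n + h·k3); y_{n+1} = y_n + (h/6)·(k1 + 2k2 + 2k3 + k4).
x=1.000000, y=2.000000:
  k1 = f(1.000000, 2.000000) = 1.120000
  k2 = f(1.220000, 2.246400) = 1.312192
  k3 = f(1.220000, 2.288682) = 1.345172
  k4 = f(1.440000, 2.591876) = 1.581663
  y ← 2.000000 + (0.44/6)·(k1 + 2k2 + 2k3 + k4) = 2.587869
y(1.44) ≈ 2.5879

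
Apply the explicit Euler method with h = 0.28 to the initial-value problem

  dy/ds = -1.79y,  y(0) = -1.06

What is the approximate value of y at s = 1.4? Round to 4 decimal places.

Euler: y_{n+1} = y_n + h·f(s_n, y_n).
s=0.000000, y=-1.060000: f=1.897400 → y ← -1.060000 + 0.28·1.897400 = -0.528728
s=0.280000, y=-0.528728: f=0.946423 → y ← -0.528728 + 0.28·0.946423 = -0.263730
s=0.560000, y=-0.263730: f=0.472076 → y ← -0.263730 + 0.28·0.472076 = -0.131548
s=0.840000, y=-0.131548: f=0.235471 → y ← -0.131548 + 0.28·0.235471 = -0.065616
s=1.120000, y=-0.065616: f=0.117453 → y ← -0.065616 + 0.28·0.117453 = -0.032729
y(1.4) ≈ -0.0327

-0.0327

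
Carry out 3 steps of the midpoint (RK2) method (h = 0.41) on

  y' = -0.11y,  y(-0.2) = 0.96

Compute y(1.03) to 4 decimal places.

0.8386

Midpoint: k1 = f(x_n, y_n); k2 = f(x_n + h/2, y_n + (h/2)·k1); y_{n+1} = y_n + h·k2.
x=-0.200000, y=0.960000:
  k1 = f(-0.200000, 0.960000) = -0.105600
  k2 = f(0.005000, 0.938352) = -0.103219
  y ← 0.960000 + 0.41·(-0.103219) = 0.917680
x=0.210000, y=0.917680:
  k1 = f(0.210000, 0.917680) = -0.100945
  k2 = f(0.415000, 0.896987) = -0.098669
  y ← 0.917680 + 0.41·(-0.098669) = 0.877226
x=0.620000, y=0.877226:
  k1 = f(0.620000, 0.877226) = -0.096495
  k2 = f(0.825000, 0.857445) = -0.094319
  y ← 0.877226 + 0.41·(-0.094319) = 0.838555
y(1.03) ≈ 0.8386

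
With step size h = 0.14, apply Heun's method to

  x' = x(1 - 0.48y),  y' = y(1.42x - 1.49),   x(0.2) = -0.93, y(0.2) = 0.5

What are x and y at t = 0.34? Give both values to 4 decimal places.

-1.0410, 0.3390

Heun on (x,y): k1 = f(t_n, state_n); k2 = f(t_n + h, state_n + h·k1); state_{n+1} = state_n + (h/2)·(k1 + k2).
0.200000: (-0.930000, 0.500000)
  k1 = (-0.706800, -1.405300)
  predictor → (-1.028952, 0.303258)
  k2 = (-0.879174, -0.894948)
  → (-1.041018, 0.338983)
(x(0.34), y(0.34)) ≈ (-1.0410, 0.3390)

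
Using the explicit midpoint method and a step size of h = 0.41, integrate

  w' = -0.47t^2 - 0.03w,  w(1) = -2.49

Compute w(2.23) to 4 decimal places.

-3.9520

Midpoint: k1 = f(t_n, w_n); k2 = f(t_n + h/2, w_n + (h/2)·k1); w_{n+1} = w_n + h·k2.
t=1.000000, w=-2.490000:
  k1 = f(1.000000, -2.490000) = -0.395300
  k2 = f(1.205000, -2.571037) = -0.605321
  w ← -2.490000 + 0.41·(-0.605321) = -2.738181
t=1.410000, w=-2.738181:
  k1 = f(1.410000, -2.738181) = -0.852262
  k2 = f(1.615000, -2.912895) = -1.138479
  w ← -2.738181 + 0.41·(-1.138479) = -3.204958
t=1.820000, w=-3.204958:
  k1 = f(1.820000, -3.204958) = -1.460679
  k2 = f(2.025000, -3.504397) = -1.822162
  w ← -3.204958 + 0.41·(-1.822162) = -3.952044
w(2.23) ≈ -3.9520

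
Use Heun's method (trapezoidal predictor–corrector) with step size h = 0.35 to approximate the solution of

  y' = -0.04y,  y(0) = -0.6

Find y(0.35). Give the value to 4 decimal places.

Heun: k1 = f(t_n, y_n); k2 = f(t_n + h, y_n + h·k1); y_{n+1} = y_n + (h/2)·(k1 + k2).
t=0.000000, y=-0.600000:
  k1 = f(0.000000, -0.600000) = 0.024000
  k2 = f(0.350000, -0.591600) = 0.023664
  y ← -0.600000 + (0.35/2)·(0.024000 + 0.023664) = -0.591659
y(0.35) ≈ -0.5917

-0.5917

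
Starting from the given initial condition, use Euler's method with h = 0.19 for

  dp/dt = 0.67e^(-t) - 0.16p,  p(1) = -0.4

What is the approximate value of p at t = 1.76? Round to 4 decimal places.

-0.2169

Euler: p_{n+1} = p_n + h·f(t_n, p_n).
t=1.000000, p=-0.400000: f=0.310479 → p ← -0.400000 + 0.19·0.310479 = -0.341009
t=1.190000, p=-0.341009: f=0.258390 → p ← -0.341009 + 0.19·0.258390 = -0.291915
t=1.380000, p=-0.291915: f=0.215264 → p ← -0.291915 + 0.19·0.215264 = -0.251015
t=1.570000, p=-0.251015: f=0.179553 → p ← -0.251015 + 0.19·0.179553 = -0.216900
p(1.76) ≈ -0.2169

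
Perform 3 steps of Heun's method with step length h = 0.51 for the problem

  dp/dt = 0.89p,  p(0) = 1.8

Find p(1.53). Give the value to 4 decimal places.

Heun: k1 = f(t_n, p_n); k2 = f(t_n + h, p_n + h·k1); p_{n+1} = p_n + (h/2)·(k1 + k2).
t=0.000000, p=1.800000:
  k1 = f(0.000000, 1.800000) = 1.602000
  k2 = f(0.510000, 2.617020) = 2.329148
  p ← 1.800000 + (0.51/2)·(1.602000 + 2.329148) = 2.802443
t=0.510000, p=2.802443:
  k1 = f(0.510000, 2.802443) = 2.494174
  k2 = f(1.020000, 4.074471) = 3.626280
  p ← 2.802443 + (0.51/2)·(2.494174 + 3.626280) = 4.363158
t=1.020000, p=4.363158:
  k1 = f(1.020000, 4.363158) = 3.883211
  k2 = f(1.530000, 6.343596) = 5.645800
  p ← 4.363158 + (0.51/2)·(3.883211 + 5.645800) = 6.793056
p(1.53) ≈ 6.7931

6.7931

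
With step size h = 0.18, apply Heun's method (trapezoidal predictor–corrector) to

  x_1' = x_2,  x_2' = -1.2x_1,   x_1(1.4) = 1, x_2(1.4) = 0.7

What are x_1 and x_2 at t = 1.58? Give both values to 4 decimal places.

Heun on (x_1,x_2): k1 = f(t_n, state_n); k2 = f(t_n + h, state_n + h·k1); state_{n+1} = state_n + (h/2)·(k1 + k2).
1.400000: (1.000000, 0.700000)
  k1 = (0.700000, -1.200000)
  predictor → (1.126000, 0.484000)
  k2 = (0.484000, -1.351200)
  → (1.106560, 0.470392)
(x_1(1.58), x_2(1.58)) ≈ (1.1066, 0.4704)

1.1066, 0.4704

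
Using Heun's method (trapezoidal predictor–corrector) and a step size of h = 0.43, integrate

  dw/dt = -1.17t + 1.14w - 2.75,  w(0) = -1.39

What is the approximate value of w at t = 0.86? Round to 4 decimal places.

Heun: k1 = f(t_n, w_n); k2 = f(t_n + h, w_n + h·k1); w_{n+1} = w_n + (h/2)·(k1 + k2).
t=0.000000, w=-1.390000:
  k1 = f(0.000000, -1.390000) = -4.334600
  k2 = f(0.430000, -3.253878) = -6.962521
  w ← -1.390000 + (0.43/2)·(-4.334600 + (-6.962521)) = -3.818881
t=0.430000, w=-3.818881:
  k1 = f(0.430000, -3.818881) = -7.606624
  k2 = f(0.860000, -7.089729) = -11.838492
  w ← -3.818881 + (0.43/2)·(-7.606624 + (-11.838492)) = -7.999581
w(0.86) ≈ -7.9996

-7.9996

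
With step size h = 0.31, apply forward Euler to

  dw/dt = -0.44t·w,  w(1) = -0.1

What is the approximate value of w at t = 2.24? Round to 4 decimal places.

-0.0407

Euler: w_{n+1} = w_n + h·f(t_n, w_n).
t=1.000000, w=-0.100000: f=0.044000 → w ← -0.100000 + 0.31·0.044000 = -0.086360
t=1.310000, w=-0.086360: f=0.049778 → w ← -0.086360 + 0.31·0.049778 = -0.070929
t=1.620000, w=-0.070929: f=0.050558 → w ← -0.070929 + 0.31·0.050558 = -0.055256
t=1.930000, w=-0.055256: f=0.046923 → w ← -0.055256 + 0.31·0.046923 = -0.040710
w(2.24) ≈ -0.0407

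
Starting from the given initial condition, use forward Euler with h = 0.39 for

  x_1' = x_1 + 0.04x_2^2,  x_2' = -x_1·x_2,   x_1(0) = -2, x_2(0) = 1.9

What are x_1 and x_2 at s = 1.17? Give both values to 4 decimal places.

Euler on (x_1,x_2): x_1_{n+1} = x_1_n + h·x_1', x_2_{n+1} = x_2_n + h·x_2'.
0.000000: (-2.000000, 1.900000); f=(-1.855600, 3.800000) → (-2.723684, 3.382000)
0.390000: (-2.723684, 3.382000); f=(-2.266167, 9.211499) → (-3.607489, 6.974485)
0.780000: (-3.607489, 6.974485); f=(-1.661752, 25.160378) → (-4.255572, 16.787032)
(x_1(1.17), x_2(1.17)) ≈ (-4.2556, 16.7870)

-4.2556, 16.7870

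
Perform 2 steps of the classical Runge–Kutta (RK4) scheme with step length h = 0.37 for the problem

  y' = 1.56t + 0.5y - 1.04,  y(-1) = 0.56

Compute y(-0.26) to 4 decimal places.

RK4: k1 = f(t_n, y_n); k2 = f(t_n + h/2, y_n + (h/2)·k1); k3 = f(t_n + h/2, y_n + (h/2)·k2); k4 = f(t_n + h, y_n + h·k3); y_{n+1} = y_n + (h/6)·(k1 + 2k2 + 2k3 + k4).
t=-1.000000, y=0.560000:
  k1 = f(-1.000000, 0.560000) = -2.320000
  k2 = f(-0.815000, 0.130800) = -2.246000
  k3 = f(-0.815000, 0.144490) = -2.239155
  k4 = f(-0.630000, -0.268487) = -2.157044
  y ← 0.560000 + (0.37/6)·(k1 + 2k2 + 2k3 + k4) = -0.269253
t=-0.630000, y=-0.269253:
  k1 = f(-0.630000, -0.269253) = -2.157427
  k2 = f(-0.445000, -0.668377) = -2.068389
  k3 = f(-0.445000, -0.651905) = -2.060153
  k4 = f(-0.260000, -1.031510) = -1.961355
  y ← -0.269253 + (0.37/6)·(k1 + 2k2 + 2k3 + k4) = -1.032432
y(-0.26) ≈ -1.0324

-1.0324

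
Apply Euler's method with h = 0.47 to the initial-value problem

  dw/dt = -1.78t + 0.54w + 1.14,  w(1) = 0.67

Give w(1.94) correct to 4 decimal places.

Euler: w_{n+1} = w_n + h·f(t_n, w_n).
t=1.000000, w=0.670000: f=-0.278200 → w ← 0.670000 + 0.47·(-0.278200) = 0.539246
t=1.470000, w=0.539246: f=-1.185407 → w ← 0.539246 + 0.47·(-1.185407) = -0.017895
w(1.94) ≈ -0.0179

-0.0179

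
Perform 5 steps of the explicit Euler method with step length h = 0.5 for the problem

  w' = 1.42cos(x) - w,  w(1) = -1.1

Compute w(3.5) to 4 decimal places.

-1.0653

Euler: w_{n+1} = w_n + h·f(x_n, w_n).
x=1.000000, w=-1.100000: f=1.867229 → w ← -1.100000 + 0.5·1.867229 = -0.166385
x=1.500000, w=-0.166385: f=0.266832 → w ← -0.166385 + 0.5·0.266832 = -0.032969
x=2.000000, w=-0.032969: f=-0.557959 → w ← -0.032969 + 0.5·(-0.557959) = -0.311949
x=2.500000, w=-0.311949: f=-0.825675 → w ← -0.311949 + 0.5·(-0.825675) = -0.724786
x=3.000000, w=-0.724786: f=-0.681003 → w ← -0.724786 + 0.5·(-0.681003) = -1.065288
w(3.5) ≈ -1.0653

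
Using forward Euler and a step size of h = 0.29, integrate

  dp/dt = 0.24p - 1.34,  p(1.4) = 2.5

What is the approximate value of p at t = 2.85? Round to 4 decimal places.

1.2669

Euler: p_{n+1} = p_n + h·f(t_n, p_n).
t=1.400000, p=2.500000: f=-0.740000 → p ← 2.500000 + 0.29·(-0.740000) = 2.285400
t=1.690000, p=2.285400: f=-0.791504 → p ← 2.285400 + 0.29·(-0.791504) = 2.055864
t=1.980000, p=2.055864: f=-0.846593 → p ← 2.055864 + 0.29·(-0.846593) = 1.810352
t=2.270000, p=1.810352: f=-0.905516 → p ← 1.810352 + 0.29·(-0.905516) = 1.547752
t=2.560000, p=1.547752: f=-0.968539 → p ← 1.547752 + 0.29·(-0.968539) = 1.266876
p(2.85) ≈ 1.2669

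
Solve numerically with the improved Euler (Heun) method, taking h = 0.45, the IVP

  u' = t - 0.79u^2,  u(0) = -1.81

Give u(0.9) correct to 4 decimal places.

Heun: k1 = f(t_n, u_n); k2 = f(t_n + h, u_n + h·k1); u_{n+1} = u_n + (h/2)·(k1 + k2).
t=0.000000, u=-1.810000:
  k1 = f(0.000000, -1.810000) = -2.588119
  k2 = f(0.450000, -2.974654) = -6.540365
  u ← -1.810000 + (0.45/2)·(-2.588119 + (-6.540365)) = -3.863909
t=0.450000, u=-3.863909:
  k1 = f(0.450000, -3.863909) = -11.344536
  k2 = f(0.900000, -8.968950) = -62.649234
  u ← -3.863909 + (0.45/2)·(-11.344536 + (-62.649234)) = -20.512507
u(0.9) ≈ -20.5125

-20.5125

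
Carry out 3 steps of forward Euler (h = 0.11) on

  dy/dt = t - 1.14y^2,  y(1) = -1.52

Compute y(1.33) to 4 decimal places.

Euler: y_{n+1} = y_n + h·f(t_n, y_n).
t=1.000000, y=-1.520000: f=-1.633856 → y ← -1.520000 + 0.11·(-1.633856) = -1.699724
t=1.110000, y=-1.699724: f=-2.183531 → y ← -1.699724 + 0.11·(-2.183531) = -1.939913
t=1.220000, y=-1.939913: f=-3.070117 → y ← -1.939913 + 0.11·(-3.070117) = -2.277625
y(1.33) ≈ -2.2776

-2.2776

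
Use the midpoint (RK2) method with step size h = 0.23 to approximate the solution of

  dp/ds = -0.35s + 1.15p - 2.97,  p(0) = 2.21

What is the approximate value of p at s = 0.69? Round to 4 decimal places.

Midpoint: k1 = f(s_n, p_n); k2 = f(s_n + h/2, p_n + (h/2)·k1); p_{n+1} = p_n + h·k2.
s=0.000000, p=2.210000:
  k1 = f(0.000000, 2.210000) = -0.428500
  k2 = f(0.115000, 2.160722) = -0.525419
  p ← 2.210000 + 0.23·(-0.525419) = 2.089154
s=0.230000, p=2.089154:
  k1 = f(0.230000, 2.089154) = -0.647973
  k2 = f(0.345000, 2.014637) = -0.773918
  p ← 2.089154 + 0.23·(-0.773918) = 1.911152
s=0.460000, p=1.911152:
  k1 = f(0.460000, 1.911152) = -0.933175
  k2 = f(0.575000, 1.803837) = -1.096837
  p ← 1.911152 + 0.23·(-1.096837) = 1.658880
p(0.69) ≈ 1.6589

1.6589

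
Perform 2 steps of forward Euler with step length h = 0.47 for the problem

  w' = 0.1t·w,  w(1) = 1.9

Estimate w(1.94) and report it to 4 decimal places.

2.1267

Euler: w_{n+1} = w_n + h·f(t_n, w_n).
t=1.000000, w=1.900000: f=0.190000 → w ← 1.900000 + 0.47·0.190000 = 1.989300
t=1.470000, w=1.989300: f=0.292427 → w ← 1.989300 + 0.47·0.292427 = 2.126741
w(1.94) ≈ 2.1267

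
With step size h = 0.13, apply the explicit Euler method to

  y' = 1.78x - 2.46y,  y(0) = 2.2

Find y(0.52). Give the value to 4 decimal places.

0.6160

Euler: y_{n+1} = y_n + h·f(x_n, y_n).
x=0.000000, y=2.200000: f=-5.412000 → y ← 2.200000 + 0.13·(-5.412000) = 1.496440
x=0.130000, y=1.496440: f=-3.449842 → y ← 1.496440 + 0.13·(-3.449842) = 1.047960
x=0.260000, y=1.047960: f=-2.115183 → y ← 1.047960 + 0.13·(-2.115183) = 0.772987
x=0.390000, y=0.772987: f=-1.207347 → y ← 0.772987 + 0.13·(-1.207347) = 0.616032
y(0.52) ≈ 0.6160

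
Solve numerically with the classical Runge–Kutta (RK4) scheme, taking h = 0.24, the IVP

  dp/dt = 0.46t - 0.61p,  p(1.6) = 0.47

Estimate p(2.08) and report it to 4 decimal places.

RK4: k1 = f(t_n, p_n); k2 = f(t_n + h/2, p_n + (h/2)·k1); k3 = f(t_n + h/2, p_n + (h/2)·k2); k4 = f(t_n + h, p_n + h·k3); p_{n+1} = p_n + (h/6)·(k1 + 2k2 + 2k3 + k4).
t=1.600000, p=0.470000:
  k1 = f(1.600000, 0.470000) = 0.449300
  k2 = f(1.720000, 0.523916) = 0.471611
  k3 = f(1.720000, 0.526593) = 0.469978
  k4 = f(1.840000, 0.582795) = 0.490895
  p ← 0.470000 + (0.24/6)·(k1 + 2k2 + 2k3 + k4) = 0.582935
t=1.840000, p=0.582935:
  k1 = f(1.840000, 0.582935) = 0.490810
  k2 = f(1.960000, 0.641832) = 0.510082
  k3 = f(1.960000, 0.644145) = 0.508672
  k4 = f(2.080000, 0.705016) = 0.526740
  p ← 0.582935 + (0.24/6)·(k1 + 2k2 + 2k3 + k4) = 0.705137
p(2.08) ≈ 0.7051

0.7051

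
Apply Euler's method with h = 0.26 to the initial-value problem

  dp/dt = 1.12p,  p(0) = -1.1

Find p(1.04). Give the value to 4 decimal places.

Euler: p_{n+1} = p_n + h·f(t_n, p_n).
t=0.000000, p=-1.100000: f=-1.232000 → p ← -1.100000 + 0.26·(-1.232000) = -1.420320
t=0.260000, p=-1.420320: f=-1.590758 → p ← -1.420320 + 0.26·(-1.590758) = -1.833917
t=0.520000, p=-1.833917: f=-2.053987 → p ← -1.833917 + 0.26·(-2.053987) = -2.367954
t=0.780000, p=-2.367954: f=-2.652108 → p ← -2.367954 + 0.26·(-2.652108) = -3.057502
p(1.04) ≈ -3.0575

-3.0575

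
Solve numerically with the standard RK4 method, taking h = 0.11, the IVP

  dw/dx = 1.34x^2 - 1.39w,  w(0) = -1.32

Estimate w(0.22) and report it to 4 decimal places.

RK4: k1 = f(x_n, w_n); k2 = f(x_n + h/2, w_n + (h/2)·k1); k3 = f(x_n + h/2, w_n + (h/2)·k2); k4 = f(x_n + h, w_n + h·k3); w_{n+1} = w_n + (h/6)·(k1 + 2k2 + 2k3 + k4).
x=0.000000, w=-1.320000:
  k1 = f(0.000000, -1.320000) = 1.834800
  k2 = f(0.055000, -1.219086) = 1.698583
  k3 = f(0.055000, -1.226578) = 1.708997
  k4 = f(0.110000, -1.132010) = 1.589708
  w ← -1.320000 + (0.11/6)·(k1 + 2k2 + 2k3 + k4) = -1.132273
x=0.110000, w=-1.132273:
  k1 = f(0.110000, -1.132273) = 1.590073
  k2 = f(0.165000, -1.044819) = 1.488780
  k3 = f(0.165000, -1.050390) = 1.496523
  k4 = f(0.220000, -0.967655) = 1.409897
  w ← -1.132273 + (0.11/6)·(k1 + 2k2 + 2k3 + k4) = -0.967812
w(0.22) ≈ -0.9678

-0.9678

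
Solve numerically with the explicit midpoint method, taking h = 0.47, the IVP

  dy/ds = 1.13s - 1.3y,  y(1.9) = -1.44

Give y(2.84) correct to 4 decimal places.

Midpoint: k1 = f(s_n, y_n); k2 = f(s_n + h/2, y_n + (h/2)·k1); y_{n+1} = y_n + h·k2.
s=1.900000, y=-1.440000:
  k1 = f(1.900000, -1.440000) = 4.019000
  k2 = f(2.135000, -0.495535) = 3.056745
  y ← -1.440000 + 0.47·3.056745 = -0.003330
s=2.370000, y=-0.003330:
  k1 = f(2.370000, -0.003330) = 2.682428
  k2 = f(2.605000, 0.627041) = 2.128497
  y ← -0.003330 + 0.47·2.128497 = 0.997064
y(2.84) ≈ 0.9971

0.9971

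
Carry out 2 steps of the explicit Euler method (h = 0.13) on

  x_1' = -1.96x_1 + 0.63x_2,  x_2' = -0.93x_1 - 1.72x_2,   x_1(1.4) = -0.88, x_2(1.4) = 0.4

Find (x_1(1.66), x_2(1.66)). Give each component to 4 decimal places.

-0.4301, 0.3990

Euler on (x_1,x_2): x_1_{n+1} = x_1_n + h·x_1', x_2_{n+1} = x_2_n + h·x_2'.
1.400000: (-0.880000, 0.400000); f=(1.976800, 0.130400) → (-0.623016, 0.416952)
1.530000: (-0.623016, 0.416952); f=(1.483791, -0.137753) → (-0.430123, 0.399044)
(x_1(1.66), x_2(1.66)) ≈ (-0.4301, 0.3990)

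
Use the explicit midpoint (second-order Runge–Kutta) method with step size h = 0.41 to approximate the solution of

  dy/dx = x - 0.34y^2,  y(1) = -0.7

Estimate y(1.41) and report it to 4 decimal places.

-0.2450

Midpoint: k1 = f(x_n, y_n); k2 = f(x_n + h/2, y_n + (h/2)·k1); y_{n+1} = y_n + h·k2.
x=1.000000, y=-0.700000:
  k1 = f(1.000000, -0.700000) = 0.833400
  k2 = f(1.205000, -0.529153) = 1.109799
  y ← -0.700000 + 0.41·1.109799 = -0.244982
y(1.41) ≈ -0.2450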